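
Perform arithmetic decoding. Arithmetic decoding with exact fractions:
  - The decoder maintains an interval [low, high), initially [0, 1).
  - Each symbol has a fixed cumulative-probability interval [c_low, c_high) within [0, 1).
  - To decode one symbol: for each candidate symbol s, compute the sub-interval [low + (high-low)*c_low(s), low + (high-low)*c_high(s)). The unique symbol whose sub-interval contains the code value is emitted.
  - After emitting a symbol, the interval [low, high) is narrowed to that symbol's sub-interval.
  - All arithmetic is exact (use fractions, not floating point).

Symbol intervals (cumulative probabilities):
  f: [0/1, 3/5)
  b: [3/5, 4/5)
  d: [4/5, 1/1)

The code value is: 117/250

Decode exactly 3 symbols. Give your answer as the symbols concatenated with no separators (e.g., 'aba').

Answer: fbd

Derivation:
Step 1: interval [0/1, 1/1), width = 1/1 - 0/1 = 1/1
  'f': [0/1 + 1/1*0/1, 0/1 + 1/1*3/5) = [0/1, 3/5) <- contains code 117/250
  'b': [0/1 + 1/1*3/5, 0/1 + 1/1*4/5) = [3/5, 4/5)
  'd': [0/1 + 1/1*4/5, 0/1 + 1/1*1/1) = [4/5, 1/1)
  emit 'f', narrow to [0/1, 3/5)
Step 2: interval [0/1, 3/5), width = 3/5 - 0/1 = 3/5
  'f': [0/1 + 3/5*0/1, 0/1 + 3/5*3/5) = [0/1, 9/25)
  'b': [0/1 + 3/5*3/5, 0/1 + 3/5*4/5) = [9/25, 12/25) <- contains code 117/250
  'd': [0/1 + 3/5*4/5, 0/1 + 3/5*1/1) = [12/25, 3/5)
  emit 'b', narrow to [9/25, 12/25)
Step 3: interval [9/25, 12/25), width = 12/25 - 9/25 = 3/25
  'f': [9/25 + 3/25*0/1, 9/25 + 3/25*3/5) = [9/25, 54/125)
  'b': [9/25 + 3/25*3/5, 9/25 + 3/25*4/5) = [54/125, 57/125)
  'd': [9/25 + 3/25*4/5, 9/25 + 3/25*1/1) = [57/125, 12/25) <- contains code 117/250
  emit 'd', narrow to [57/125, 12/25)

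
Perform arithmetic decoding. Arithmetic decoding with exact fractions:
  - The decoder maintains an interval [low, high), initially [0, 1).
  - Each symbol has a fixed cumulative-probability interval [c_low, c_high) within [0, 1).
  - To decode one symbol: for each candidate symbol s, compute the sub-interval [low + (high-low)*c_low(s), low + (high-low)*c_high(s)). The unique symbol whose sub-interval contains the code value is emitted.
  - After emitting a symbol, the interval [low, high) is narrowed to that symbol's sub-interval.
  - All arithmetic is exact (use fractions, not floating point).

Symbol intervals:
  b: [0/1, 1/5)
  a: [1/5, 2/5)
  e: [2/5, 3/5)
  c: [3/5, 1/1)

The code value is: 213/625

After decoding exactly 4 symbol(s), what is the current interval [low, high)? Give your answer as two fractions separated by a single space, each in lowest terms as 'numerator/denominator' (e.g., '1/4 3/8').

Step 1: interval [0/1, 1/1), width = 1/1 - 0/1 = 1/1
  'b': [0/1 + 1/1*0/1, 0/1 + 1/1*1/5) = [0/1, 1/5)
  'a': [0/1 + 1/1*1/5, 0/1 + 1/1*2/5) = [1/5, 2/5) <- contains code 213/625
  'e': [0/1 + 1/1*2/5, 0/1 + 1/1*3/5) = [2/5, 3/5)
  'c': [0/1 + 1/1*3/5, 0/1 + 1/1*1/1) = [3/5, 1/1)
  emit 'a', narrow to [1/5, 2/5)
Step 2: interval [1/5, 2/5), width = 2/5 - 1/5 = 1/5
  'b': [1/5 + 1/5*0/1, 1/5 + 1/5*1/5) = [1/5, 6/25)
  'a': [1/5 + 1/5*1/5, 1/5 + 1/5*2/5) = [6/25, 7/25)
  'e': [1/5 + 1/5*2/5, 1/5 + 1/5*3/5) = [7/25, 8/25)
  'c': [1/5 + 1/5*3/5, 1/5 + 1/5*1/1) = [8/25, 2/5) <- contains code 213/625
  emit 'c', narrow to [8/25, 2/5)
Step 3: interval [8/25, 2/5), width = 2/5 - 8/25 = 2/25
  'b': [8/25 + 2/25*0/1, 8/25 + 2/25*1/5) = [8/25, 42/125)
  'a': [8/25 + 2/25*1/5, 8/25 + 2/25*2/5) = [42/125, 44/125) <- contains code 213/625
  'e': [8/25 + 2/25*2/5, 8/25 + 2/25*3/5) = [44/125, 46/125)
  'c': [8/25 + 2/25*3/5, 8/25 + 2/25*1/1) = [46/125, 2/5)
  emit 'a', narrow to [42/125, 44/125)
Step 4: interval [42/125, 44/125), width = 44/125 - 42/125 = 2/125
  'b': [42/125 + 2/125*0/1, 42/125 + 2/125*1/5) = [42/125, 212/625)
  'a': [42/125 + 2/125*1/5, 42/125 + 2/125*2/5) = [212/625, 214/625) <- contains code 213/625
  'e': [42/125 + 2/125*2/5, 42/125 + 2/125*3/5) = [214/625, 216/625)
  'c': [42/125 + 2/125*3/5, 42/125 + 2/125*1/1) = [216/625, 44/125)
  emit 'a', narrow to [212/625, 214/625)

Answer: 212/625 214/625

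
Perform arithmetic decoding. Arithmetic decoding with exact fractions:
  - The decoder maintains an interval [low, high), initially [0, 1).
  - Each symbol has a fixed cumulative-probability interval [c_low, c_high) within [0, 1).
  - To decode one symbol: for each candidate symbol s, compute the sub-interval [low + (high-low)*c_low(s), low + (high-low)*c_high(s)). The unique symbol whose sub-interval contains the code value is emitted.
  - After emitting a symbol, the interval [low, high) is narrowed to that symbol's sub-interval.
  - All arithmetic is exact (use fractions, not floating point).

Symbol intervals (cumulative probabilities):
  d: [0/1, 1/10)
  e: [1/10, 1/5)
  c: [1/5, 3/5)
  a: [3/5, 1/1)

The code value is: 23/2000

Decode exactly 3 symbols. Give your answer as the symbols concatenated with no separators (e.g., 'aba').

Step 1: interval [0/1, 1/1), width = 1/1 - 0/1 = 1/1
  'd': [0/1 + 1/1*0/1, 0/1 + 1/1*1/10) = [0/1, 1/10) <- contains code 23/2000
  'e': [0/1 + 1/1*1/10, 0/1 + 1/1*1/5) = [1/10, 1/5)
  'c': [0/1 + 1/1*1/5, 0/1 + 1/1*3/5) = [1/5, 3/5)
  'a': [0/1 + 1/1*3/5, 0/1 + 1/1*1/1) = [3/5, 1/1)
  emit 'd', narrow to [0/1, 1/10)
Step 2: interval [0/1, 1/10), width = 1/10 - 0/1 = 1/10
  'd': [0/1 + 1/10*0/1, 0/1 + 1/10*1/10) = [0/1, 1/100)
  'e': [0/1 + 1/10*1/10, 0/1 + 1/10*1/5) = [1/100, 1/50) <- contains code 23/2000
  'c': [0/1 + 1/10*1/5, 0/1 + 1/10*3/5) = [1/50, 3/50)
  'a': [0/1 + 1/10*3/5, 0/1 + 1/10*1/1) = [3/50, 1/10)
  emit 'e', narrow to [1/100, 1/50)
Step 3: interval [1/100, 1/50), width = 1/50 - 1/100 = 1/100
  'd': [1/100 + 1/100*0/1, 1/100 + 1/100*1/10) = [1/100, 11/1000)
  'e': [1/100 + 1/100*1/10, 1/100 + 1/100*1/5) = [11/1000, 3/250) <- contains code 23/2000
  'c': [1/100 + 1/100*1/5, 1/100 + 1/100*3/5) = [3/250, 2/125)
  'a': [1/100 + 1/100*3/5, 1/100 + 1/100*1/1) = [2/125, 1/50)
  emit 'e', narrow to [11/1000, 3/250)

Answer: dee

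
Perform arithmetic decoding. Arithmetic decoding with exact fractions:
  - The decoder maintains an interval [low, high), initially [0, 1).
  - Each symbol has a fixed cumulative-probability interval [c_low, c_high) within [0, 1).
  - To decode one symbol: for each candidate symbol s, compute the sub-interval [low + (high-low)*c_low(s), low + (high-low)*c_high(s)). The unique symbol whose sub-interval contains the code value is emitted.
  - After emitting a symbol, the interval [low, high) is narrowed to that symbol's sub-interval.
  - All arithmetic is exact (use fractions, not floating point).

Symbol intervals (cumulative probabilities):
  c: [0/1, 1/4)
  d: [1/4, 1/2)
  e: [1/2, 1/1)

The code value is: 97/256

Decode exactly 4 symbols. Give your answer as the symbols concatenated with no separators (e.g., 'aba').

Step 1: interval [0/1, 1/1), width = 1/1 - 0/1 = 1/1
  'c': [0/1 + 1/1*0/1, 0/1 + 1/1*1/4) = [0/1, 1/4)
  'd': [0/1 + 1/1*1/4, 0/1 + 1/1*1/2) = [1/4, 1/2) <- contains code 97/256
  'e': [0/1 + 1/1*1/2, 0/1 + 1/1*1/1) = [1/2, 1/1)
  emit 'd', narrow to [1/4, 1/2)
Step 2: interval [1/4, 1/2), width = 1/2 - 1/4 = 1/4
  'c': [1/4 + 1/4*0/1, 1/4 + 1/4*1/4) = [1/4, 5/16)
  'd': [1/4 + 1/4*1/4, 1/4 + 1/4*1/2) = [5/16, 3/8)
  'e': [1/4 + 1/4*1/2, 1/4 + 1/4*1/1) = [3/8, 1/2) <- contains code 97/256
  emit 'e', narrow to [3/8, 1/2)
Step 3: interval [3/8, 1/2), width = 1/2 - 3/8 = 1/8
  'c': [3/8 + 1/8*0/1, 3/8 + 1/8*1/4) = [3/8, 13/32) <- contains code 97/256
  'd': [3/8 + 1/8*1/4, 3/8 + 1/8*1/2) = [13/32, 7/16)
  'e': [3/8 + 1/8*1/2, 3/8 + 1/8*1/1) = [7/16, 1/2)
  emit 'c', narrow to [3/8, 13/32)
Step 4: interval [3/8, 13/32), width = 13/32 - 3/8 = 1/32
  'c': [3/8 + 1/32*0/1, 3/8 + 1/32*1/4) = [3/8, 49/128) <- contains code 97/256
  'd': [3/8 + 1/32*1/4, 3/8 + 1/32*1/2) = [49/128, 25/64)
  'e': [3/8 + 1/32*1/2, 3/8 + 1/32*1/1) = [25/64, 13/32)
  emit 'c', narrow to [3/8, 49/128)

Answer: decc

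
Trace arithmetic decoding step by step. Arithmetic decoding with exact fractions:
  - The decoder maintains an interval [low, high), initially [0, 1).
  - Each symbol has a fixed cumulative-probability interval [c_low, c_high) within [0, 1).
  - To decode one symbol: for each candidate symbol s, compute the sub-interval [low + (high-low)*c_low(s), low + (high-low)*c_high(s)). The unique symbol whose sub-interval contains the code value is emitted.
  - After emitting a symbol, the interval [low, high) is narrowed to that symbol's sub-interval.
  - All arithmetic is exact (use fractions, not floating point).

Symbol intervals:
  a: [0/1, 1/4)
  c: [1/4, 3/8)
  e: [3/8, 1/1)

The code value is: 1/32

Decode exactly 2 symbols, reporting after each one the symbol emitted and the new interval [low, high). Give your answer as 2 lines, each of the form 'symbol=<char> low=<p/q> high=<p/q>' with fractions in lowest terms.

Step 1: interval [0/1, 1/1), width = 1/1 - 0/1 = 1/1
  'a': [0/1 + 1/1*0/1, 0/1 + 1/1*1/4) = [0/1, 1/4) <- contains code 1/32
  'c': [0/1 + 1/1*1/4, 0/1 + 1/1*3/8) = [1/4, 3/8)
  'e': [0/1 + 1/1*3/8, 0/1 + 1/1*1/1) = [3/8, 1/1)
  emit 'a', narrow to [0/1, 1/4)
Step 2: interval [0/1, 1/4), width = 1/4 - 0/1 = 1/4
  'a': [0/1 + 1/4*0/1, 0/1 + 1/4*1/4) = [0/1, 1/16) <- contains code 1/32
  'c': [0/1 + 1/4*1/4, 0/1 + 1/4*3/8) = [1/16, 3/32)
  'e': [0/1 + 1/4*3/8, 0/1 + 1/4*1/1) = [3/32, 1/4)
  emit 'a', narrow to [0/1, 1/16)

Answer: symbol=a low=0/1 high=1/4
symbol=a low=0/1 high=1/16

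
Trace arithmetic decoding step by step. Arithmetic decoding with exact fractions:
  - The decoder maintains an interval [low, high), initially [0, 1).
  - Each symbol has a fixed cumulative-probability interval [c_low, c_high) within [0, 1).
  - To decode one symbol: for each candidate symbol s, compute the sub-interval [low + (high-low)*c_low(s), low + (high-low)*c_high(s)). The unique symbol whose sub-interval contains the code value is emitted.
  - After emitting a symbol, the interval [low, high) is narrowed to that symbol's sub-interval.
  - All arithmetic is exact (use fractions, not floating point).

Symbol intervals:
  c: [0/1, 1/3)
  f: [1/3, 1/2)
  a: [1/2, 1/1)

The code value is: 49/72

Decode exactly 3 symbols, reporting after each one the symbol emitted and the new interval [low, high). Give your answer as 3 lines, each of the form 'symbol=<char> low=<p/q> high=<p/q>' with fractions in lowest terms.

Step 1: interval [0/1, 1/1), width = 1/1 - 0/1 = 1/1
  'c': [0/1 + 1/1*0/1, 0/1 + 1/1*1/3) = [0/1, 1/3)
  'f': [0/1 + 1/1*1/3, 0/1 + 1/1*1/2) = [1/3, 1/2)
  'a': [0/1 + 1/1*1/2, 0/1 + 1/1*1/1) = [1/2, 1/1) <- contains code 49/72
  emit 'a', narrow to [1/2, 1/1)
Step 2: interval [1/2, 1/1), width = 1/1 - 1/2 = 1/2
  'c': [1/2 + 1/2*0/1, 1/2 + 1/2*1/3) = [1/2, 2/3)
  'f': [1/2 + 1/2*1/3, 1/2 + 1/2*1/2) = [2/3, 3/4) <- contains code 49/72
  'a': [1/2 + 1/2*1/2, 1/2 + 1/2*1/1) = [3/4, 1/1)
  emit 'f', narrow to [2/3, 3/4)
Step 3: interval [2/3, 3/4), width = 3/4 - 2/3 = 1/12
  'c': [2/3 + 1/12*0/1, 2/3 + 1/12*1/3) = [2/3, 25/36) <- contains code 49/72
  'f': [2/3 + 1/12*1/3, 2/3 + 1/12*1/2) = [25/36, 17/24)
  'a': [2/3 + 1/12*1/2, 2/3 + 1/12*1/1) = [17/24, 3/4)
  emit 'c', narrow to [2/3, 25/36)

Answer: symbol=a low=1/2 high=1/1
symbol=f low=2/3 high=3/4
symbol=c low=2/3 high=25/36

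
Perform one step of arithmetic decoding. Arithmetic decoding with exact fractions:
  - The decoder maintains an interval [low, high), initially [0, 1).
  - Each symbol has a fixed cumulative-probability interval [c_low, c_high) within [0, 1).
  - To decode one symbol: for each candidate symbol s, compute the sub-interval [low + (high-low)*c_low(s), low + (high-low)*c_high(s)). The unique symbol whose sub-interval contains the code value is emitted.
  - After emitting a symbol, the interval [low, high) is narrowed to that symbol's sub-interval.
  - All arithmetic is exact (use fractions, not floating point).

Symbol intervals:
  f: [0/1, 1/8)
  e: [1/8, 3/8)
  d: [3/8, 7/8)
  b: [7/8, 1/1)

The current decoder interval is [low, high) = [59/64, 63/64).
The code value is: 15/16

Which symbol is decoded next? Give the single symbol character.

Interval width = high − low = 63/64 − 59/64 = 1/16
Scaled code = (code − low) / width = (15/16 − 59/64) / 1/16 = 1/4
  f: [0/1, 1/8) 
  e: [1/8, 3/8) ← scaled code falls here ✓
  d: [3/8, 7/8) 
  b: [7/8, 1/1) 

Answer: e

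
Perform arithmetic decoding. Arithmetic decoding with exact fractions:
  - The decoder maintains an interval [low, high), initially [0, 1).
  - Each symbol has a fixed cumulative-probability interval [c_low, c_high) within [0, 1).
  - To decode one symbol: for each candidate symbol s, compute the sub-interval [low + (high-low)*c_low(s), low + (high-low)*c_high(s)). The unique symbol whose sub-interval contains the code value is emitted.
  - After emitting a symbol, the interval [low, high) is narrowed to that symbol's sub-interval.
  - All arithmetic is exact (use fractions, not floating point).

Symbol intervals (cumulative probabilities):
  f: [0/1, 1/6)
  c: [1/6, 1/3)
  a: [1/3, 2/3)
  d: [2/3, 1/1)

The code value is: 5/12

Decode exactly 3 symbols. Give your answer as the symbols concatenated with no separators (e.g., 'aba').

Answer: aca

Derivation:
Step 1: interval [0/1, 1/1), width = 1/1 - 0/1 = 1/1
  'f': [0/1 + 1/1*0/1, 0/1 + 1/1*1/6) = [0/1, 1/6)
  'c': [0/1 + 1/1*1/6, 0/1 + 1/1*1/3) = [1/6, 1/3)
  'a': [0/1 + 1/1*1/3, 0/1 + 1/1*2/3) = [1/3, 2/3) <- contains code 5/12
  'd': [0/1 + 1/1*2/3, 0/1 + 1/1*1/1) = [2/3, 1/1)
  emit 'a', narrow to [1/3, 2/3)
Step 2: interval [1/3, 2/3), width = 2/3 - 1/3 = 1/3
  'f': [1/3 + 1/3*0/1, 1/3 + 1/3*1/6) = [1/3, 7/18)
  'c': [1/3 + 1/3*1/6, 1/3 + 1/3*1/3) = [7/18, 4/9) <- contains code 5/12
  'a': [1/3 + 1/3*1/3, 1/3 + 1/3*2/3) = [4/9, 5/9)
  'd': [1/3 + 1/3*2/3, 1/3 + 1/3*1/1) = [5/9, 2/3)
  emit 'c', narrow to [7/18, 4/9)
Step 3: interval [7/18, 4/9), width = 4/9 - 7/18 = 1/18
  'f': [7/18 + 1/18*0/1, 7/18 + 1/18*1/6) = [7/18, 43/108)
  'c': [7/18 + 1/18*1/6, 7/18 + 1/18*1/3) = [43/108, 11/27)
  'a': [7/18 + 1/18*1/3, 7/18 + 1/18*2/3) = [11/27, 23/54) <- contains code 5/12
  'd': [7/18 + 1/18*2/3, 7/18 + 1/18*1/1) = [23/54, 4/9)
  emit 'a', narrow to [11/27, 23/54)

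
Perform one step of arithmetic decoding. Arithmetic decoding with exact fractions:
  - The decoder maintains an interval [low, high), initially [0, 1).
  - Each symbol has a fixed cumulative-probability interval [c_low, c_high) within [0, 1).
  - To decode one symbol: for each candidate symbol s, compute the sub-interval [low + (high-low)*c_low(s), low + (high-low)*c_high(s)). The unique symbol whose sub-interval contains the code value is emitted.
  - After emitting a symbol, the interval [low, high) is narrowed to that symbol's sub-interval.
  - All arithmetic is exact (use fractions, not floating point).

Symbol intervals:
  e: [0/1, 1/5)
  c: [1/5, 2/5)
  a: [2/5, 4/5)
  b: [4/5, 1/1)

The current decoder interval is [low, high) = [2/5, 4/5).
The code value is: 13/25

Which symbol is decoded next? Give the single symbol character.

Interval width = high − low = 4/5 − 2/5 = 2/5
Scaled code = (code − low) / width = (13/25 − 2/5) / 2/5 = 3/10
  e: [0/1, 1/5) 
  c: [1/5, 2/5) ← scaled code falls here ✓
  a: [2/5, 4/5) 
  b: [4/5, 1/1) 

Answer: c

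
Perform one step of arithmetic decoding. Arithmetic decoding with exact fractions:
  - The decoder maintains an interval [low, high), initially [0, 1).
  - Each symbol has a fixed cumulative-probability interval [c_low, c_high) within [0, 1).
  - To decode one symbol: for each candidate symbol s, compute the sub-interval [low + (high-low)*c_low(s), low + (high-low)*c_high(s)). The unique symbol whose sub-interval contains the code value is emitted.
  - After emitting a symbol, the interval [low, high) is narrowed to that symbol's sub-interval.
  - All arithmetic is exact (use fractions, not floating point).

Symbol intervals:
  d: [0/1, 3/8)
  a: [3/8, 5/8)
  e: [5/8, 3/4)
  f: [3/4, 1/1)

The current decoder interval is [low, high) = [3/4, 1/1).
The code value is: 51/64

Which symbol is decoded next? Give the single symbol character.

Answer: d

Derivation:
Interval width = high − low = 1/1 − 3/4 = 1/4
Scaled code = (code − low) / width = (51/64 − 3/4) / 1/4 = 3/16
  d: [0/1, 3/8) ← scaled code falls here ✓
  a: [3/8, 5/8) 
  e: [5/8, 3/4) 
  f: [3/4, 1/1) 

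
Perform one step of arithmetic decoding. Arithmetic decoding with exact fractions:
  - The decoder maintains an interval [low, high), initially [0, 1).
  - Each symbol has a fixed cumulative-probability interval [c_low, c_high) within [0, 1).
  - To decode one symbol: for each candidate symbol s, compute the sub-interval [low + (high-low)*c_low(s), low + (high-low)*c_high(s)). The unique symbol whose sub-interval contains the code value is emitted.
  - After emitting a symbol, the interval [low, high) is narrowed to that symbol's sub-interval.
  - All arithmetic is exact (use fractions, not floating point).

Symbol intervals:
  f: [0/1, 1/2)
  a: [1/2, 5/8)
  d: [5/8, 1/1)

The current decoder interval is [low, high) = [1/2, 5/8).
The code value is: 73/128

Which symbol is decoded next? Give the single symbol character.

Answer: a

Derivation:
Interval width = high − low = 5/8 − 1/2 = 1/8
Scaled code = (code − low) / width = (73/128 − 1/2) / 1/8 = 9/16
  f: [0/1, 1/2) 
  a: [1/2, 5/8) ← scaled code falls here ✓
  d: [5/8, 1/1) 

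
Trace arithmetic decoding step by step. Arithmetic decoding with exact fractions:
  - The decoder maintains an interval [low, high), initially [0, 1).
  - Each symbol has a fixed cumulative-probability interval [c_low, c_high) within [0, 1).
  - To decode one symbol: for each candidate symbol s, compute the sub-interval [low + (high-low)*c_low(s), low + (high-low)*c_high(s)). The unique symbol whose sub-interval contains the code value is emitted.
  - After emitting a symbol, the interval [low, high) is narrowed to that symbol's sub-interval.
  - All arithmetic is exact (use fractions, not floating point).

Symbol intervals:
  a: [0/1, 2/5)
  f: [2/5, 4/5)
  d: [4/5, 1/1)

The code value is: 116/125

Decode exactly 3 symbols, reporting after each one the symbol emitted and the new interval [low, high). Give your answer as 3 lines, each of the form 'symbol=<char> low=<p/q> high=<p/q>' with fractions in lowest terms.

Answer: symbol=d low=4/5 high=1/1
symbol=f low=22/25 high=24/25
symbol=f low=114/125 high=118/125

Derivation:
Step 1: interval [0/1, 1/1), width = 1/1 - 0/1 = 1/1
  'a': [0/1 + 1/1*0/1, 0/1 + 1/1*2/5) = [0/1, 2/5)
  'f': [0/1 + 1/1*2/5, 0/1 + 1/1*4/5) = [2/5, 4/5)
  'd': [0/1 + 1/1*4/5, 0/1 + 1/1*1/1) = [4/5, 1/1) <- contains code 116/125
  emit 'd', narrow to [4/5, 1/1)
Step 2: interval [4/5, 1/1), width = 1/1 - 4/5 = 1/5
  'a': [4/5 + 1/5*0/1, 4/5 + 1/5*2/5) = [4/5, 22/25)
  'f': [4/5 + 1/5*2/5, 4/5 + 1/5*4/5) = [22/25, 24/25) <- contains code 116/125
  'd': [4/5 + 1/5*4/5, 4/5 + 1/5*1/1) = [24/25, 1/1)
  emit 'f', narrow to [22/25, 24/25)
Step 3: interval [22/25, 24/25), width = 24/25 - 22/25 = 2/25
  'a': [22/25 + 2/25*0/1, 22/25 + 2/25*2/5) = [22/25, 114/125)
  'f': [22/25 + 2/25*2/5, 22/25 + 2/25*4/5) = [114/125, 118/125) <- contains code 116/125
  'd': [22/25 + 2/25*4/5, 22/25 + 2/25*1/1) = [118/125, 24/25)
  emit 'f', narrow to [114/125, 118/125)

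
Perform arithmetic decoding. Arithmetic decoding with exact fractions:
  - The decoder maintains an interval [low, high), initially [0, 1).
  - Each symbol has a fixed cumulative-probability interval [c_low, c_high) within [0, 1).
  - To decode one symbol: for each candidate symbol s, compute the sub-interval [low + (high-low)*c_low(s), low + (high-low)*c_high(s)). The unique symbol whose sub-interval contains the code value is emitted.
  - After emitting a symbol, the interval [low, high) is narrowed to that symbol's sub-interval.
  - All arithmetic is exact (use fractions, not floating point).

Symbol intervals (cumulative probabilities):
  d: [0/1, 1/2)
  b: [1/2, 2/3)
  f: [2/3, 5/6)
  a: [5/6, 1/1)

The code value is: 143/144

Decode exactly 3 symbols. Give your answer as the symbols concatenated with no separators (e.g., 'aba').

Answer: aaf

Derivation:
Step 1: interval [0/1, 1/1), width = 1/1 - 0/1 = 1/1
  'd': [0/1 + 1/1*0/1, 0/1 + 1/1*1/2) = [0/1, 1/2)
  'b': [0/1 + 1/1*1/2, 0/1 + 1/1*2/3) = [1/2, 2/3)
  'f': [0/1 + 1/1*2/3, 0/1 + 1/1*5/6) = [2/3, 5/6)
  'a': [0/1 + 1/1*5/6, 0/1 + 1/1*1/1) = [5/6, 1/1) <- contains code 143/144
  emit 'a', narrow to [5/6, 1/1)
Step 2: interval [5/6, 1/1), width = 1/1 - 5/6 = 1/6
  'd': [5/6 + 1/6*0/1, 5/6 + 1/6*1/2) = [5/6, 11/12)
  'b': [5/6 + 1/6*1/2, 5/6 + 1/6*2/3) = [11/12, 17/18)
  'f': [5/6 + 1/6*2/3, 5/6 + 1/6*5/6) = [17/18, 35/36)
  'a': [5/6 + 1/6*5/6, 5/6 + 1/6*1/1) = [35/36, 1/1) <- contains code 143/144
  emit 'a', narrow to [35/36, 1/1)
Step 3: interval [35/36, 1/1), width = 1/1 - 35/36 = 1/36
  'd': [35/36 + 1/36*0/1, 35/36 + 1/36*1/2) = [35/36, 71/72)
  'b': [35/36 + 1/36*1/2, 35/36 + 1/36*2/3) = [71/72, 107/108)
  'f': [35/36 + 1/36*2/3, 35/36 + 1/36*5/6) = [107/108, 215/216) <- contains code 143/144
  'a': [35/36 + 1/36*5/6, 35/36 + 1/36*1/1) = [215/216, 1/1)
  emit 'f', narrow to [107/108, 215/216)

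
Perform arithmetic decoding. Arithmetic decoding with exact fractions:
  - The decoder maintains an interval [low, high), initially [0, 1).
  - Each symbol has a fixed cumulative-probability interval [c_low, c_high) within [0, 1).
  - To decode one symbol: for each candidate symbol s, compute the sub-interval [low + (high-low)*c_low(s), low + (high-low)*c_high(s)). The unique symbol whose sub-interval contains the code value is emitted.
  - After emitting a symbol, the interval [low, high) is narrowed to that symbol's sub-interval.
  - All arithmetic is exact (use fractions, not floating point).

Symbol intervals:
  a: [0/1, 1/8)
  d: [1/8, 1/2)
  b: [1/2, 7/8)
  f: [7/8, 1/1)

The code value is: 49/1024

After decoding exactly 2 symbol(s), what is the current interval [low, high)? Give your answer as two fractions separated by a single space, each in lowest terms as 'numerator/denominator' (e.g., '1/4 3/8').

Answer: 1/64 1/16

Derivation:
Step 1: interval [0/1, 1/1), width = 1/1 - 0/1 = 1/1
  'a': [0/1 + 1/1*0/1, 0/1 + 1/1*1/8) = [0/1, 1/8) <- contains code 49/1024
  'd': [0/1 + 1/1*1/8, 0/1 + 1/1*1/2) = [1/8, 1/2)
  'b': [0/1 + 1/1*1/2, 0/1 + 1/1*7/8) = [1/2, 7/8)
  'f': [0/1 + 1/1*7/8, 0/1 + 1/1*1/1) = [7/8, 1/1)
  emit 'a', narrow to [0/1, 1/8)
Step 2: interval [0/1, 1/8), width = 1/8 - 0/1 = 1/8
  'a': [0/1 + 1/8*0/1, 0/1 + 1/8*1/8) = [0/1, 1/64)
  'd': [0/1 + 1/8*1/8, 0/1 + 1/8*1/2) = [1/64, 1/16) <- contains code 49/1024
  'b': [0/1 + 1/8*1/2, 0/1 + 1/8*7/8) = [1/16, 7/64)
  'f': [0/1 + 1/8*7/8, 0/1 + 1/8*1/1) = [7/64, 1/8)
  emit 'd', narrow to [1/64, 1/16)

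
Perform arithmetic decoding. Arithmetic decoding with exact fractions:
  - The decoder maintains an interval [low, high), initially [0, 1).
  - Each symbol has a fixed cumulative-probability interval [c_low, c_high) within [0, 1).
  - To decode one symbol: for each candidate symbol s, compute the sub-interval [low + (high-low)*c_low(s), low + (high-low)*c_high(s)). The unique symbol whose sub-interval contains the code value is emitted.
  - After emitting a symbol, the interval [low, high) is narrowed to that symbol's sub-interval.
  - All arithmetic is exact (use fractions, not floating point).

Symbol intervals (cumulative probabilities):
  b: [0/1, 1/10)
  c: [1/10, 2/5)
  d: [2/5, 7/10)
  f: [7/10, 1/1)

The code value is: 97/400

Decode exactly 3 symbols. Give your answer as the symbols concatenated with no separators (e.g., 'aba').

Step 1: interval [0/1, 1/1), width = 1/1 - 0/1 = 1/1
  'b': [0/1 + 1/1*0/1, 0/1 + 1/1*1/10) = [0/1, 1/10)
  'c': [0/1 + 1/1*1/10, 0/1 + 1/1*2/5) = [1/10, 2/5) <- contains code 97/400
  'd': [0/1 + 1/1*2/5, 0/1 + 1/1*7/10) = [2/5, 7/10)
  'f': [0/1 + 1/1*7/10, 0/1 + 1/1*1/1) = [7/10, 1/1)
  emit 'c', narrow to [1/10, 2/5)
Step 2: interval [1/10, 2/5), width = 2/5 - 1/10 = 3/10
  'b': [1/10 + 3/10*0/1, 1/10 + 3/10*1/10) = [1/10, 13/100)
  'c': [1/10 + 3/10*1/10, 1/10 + 3/10*2/5) = [13/100, 11/50)
  'd': [1/10 + 3/10*2/5, 1/10 + 3/10*7/10) = [11/50, 31/100) <- contains code 97/400
  'f': [1/10 + 3/10*7/10, 1/10 + 3/10*1/1) = [31/100, 2/5)
  emit 'd', narrow to [11/50, 31/100)
Step 3: interval [11/50, 31/100), width = 31/100 - 11/50 = 9/100
  'b': [11/50 + 9/100*0/1, 11/50 + 9/100*1/10) = [11/50, 229/1000)
  'c': [11/50 + 9/100*1/10, 11/50 + 9/100*2/5) = [229/1000, 32/125) <- contains code 97/400
  'd': [11/50 + 9/100*2/5, 11/50 + 9/100*7/10) = [32/125, 283/1000)
  'f': [11/50 + 9/100*7/10, 11/50 + 9/100*1/1) = [283/1000, 31/100)
  emit 'c', narrow to [229/1000, 32/125)

Answer: cdc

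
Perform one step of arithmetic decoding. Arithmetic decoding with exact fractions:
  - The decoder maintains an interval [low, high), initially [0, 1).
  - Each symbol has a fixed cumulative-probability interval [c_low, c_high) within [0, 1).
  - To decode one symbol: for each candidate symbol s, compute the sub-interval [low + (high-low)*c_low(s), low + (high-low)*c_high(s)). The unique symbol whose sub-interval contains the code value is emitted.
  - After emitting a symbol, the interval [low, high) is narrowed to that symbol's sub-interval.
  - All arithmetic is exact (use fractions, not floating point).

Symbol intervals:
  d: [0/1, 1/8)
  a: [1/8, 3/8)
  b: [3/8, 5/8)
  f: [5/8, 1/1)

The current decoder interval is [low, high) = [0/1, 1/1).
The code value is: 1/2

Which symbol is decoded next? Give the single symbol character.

Answer: b

Derivation:
Interval width = high − low = 1/1 − 0/1 = 1/1
Scaled code = (code − low) / width = (1/2 − 0/1) / 1/1 = 1/2
  d: [0/1, 1/8) 
  a: [1/8, 3/8) 
  b: [3/8, 5/8) ← scaled code falls here ✓
  f: [5/8, 1/1) 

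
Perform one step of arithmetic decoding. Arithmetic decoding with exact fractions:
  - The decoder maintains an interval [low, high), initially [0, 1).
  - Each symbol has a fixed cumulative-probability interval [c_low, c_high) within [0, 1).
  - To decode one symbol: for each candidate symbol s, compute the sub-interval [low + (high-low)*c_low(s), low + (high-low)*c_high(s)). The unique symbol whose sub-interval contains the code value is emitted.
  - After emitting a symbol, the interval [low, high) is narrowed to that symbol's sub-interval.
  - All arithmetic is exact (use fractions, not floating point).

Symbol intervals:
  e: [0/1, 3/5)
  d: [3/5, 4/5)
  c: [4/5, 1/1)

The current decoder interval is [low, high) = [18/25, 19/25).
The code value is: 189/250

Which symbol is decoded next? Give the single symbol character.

Answer: c

Derivation:
Interval width = high − low = 19/25 − 18/25 = 1/25
Scaled code = (code − low) / width = (189/250 − 18/25) / 1/25 = 9/10
  e: [0/1, 3/5) 
  d: [3/5, 4/5) 
  c: [4/5, 1/1) ← scaled code falls here ✓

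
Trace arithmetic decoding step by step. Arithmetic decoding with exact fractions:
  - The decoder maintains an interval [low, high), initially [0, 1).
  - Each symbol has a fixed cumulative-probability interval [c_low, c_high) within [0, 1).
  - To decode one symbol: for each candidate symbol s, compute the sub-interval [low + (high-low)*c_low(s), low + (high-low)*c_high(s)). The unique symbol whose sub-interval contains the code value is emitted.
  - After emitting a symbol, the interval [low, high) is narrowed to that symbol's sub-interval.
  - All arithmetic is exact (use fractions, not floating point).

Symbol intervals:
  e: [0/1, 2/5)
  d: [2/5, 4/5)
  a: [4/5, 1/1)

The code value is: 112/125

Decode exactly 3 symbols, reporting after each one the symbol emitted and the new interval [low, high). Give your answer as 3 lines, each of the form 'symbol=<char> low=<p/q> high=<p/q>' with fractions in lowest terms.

Answer: symbol=a low=4/5 high=1/1
symbol=d low=22/25 high=24/25
symbol=e low=22/25 high=114/125

Derivation:
Step 1: interval [0/1, 1/1), width = 1/1 - 0/1 = 1/1
  'e': [0/1 + 1/1*0/1, 0/1 + 1/1*2/5) = [0/1, 2/5)
  'd': [0/1 + 1/1*2/5, 0/1 + 1/1*4/5) = [2/5, 4/5)
  'a': [0/1 + 1/1*4/5, 0/1 + 1/1*1/1) = [4/5, 1/1) <- contains code 112/125
  emit 'a', narrow to [4/5, 1/1)
Step 2: interval [4/5, 1/1), width = 1/1 - 4/5 = 1/5
  'e': [4/5 + 1/5*0/1, 4/5 + 1/5*2/5) = [4/5, 22/25)
  'd': [4/5 + 1/5*2/5, 4/5 + 1/5*4/5) = [22/25, 24/25) <- contains code 112/125
  'a': [4/5 + 1/5*4/5, 4/5 + 1/5*1/1) = [24/25, 1/1)
  emit 'd', narrow to [22/25, 24/25)
Step 3: interval [22/25, 24/25), width = 24/25 - 22/25 = 2/25
  'e': [22/25 + 2/25*0/1, 22/25 + 2/25*2/5) = [22/25, 114/125) <- contains code 112/125
  'd': [22/25 + 2/25*2/5, 22/25 + 2/25*4/5) = [114/125, 118/125)
  'a': [22/25 + 2/25*4/5, 22/25 + 2/25*1/1) = [118/125, 24/25)
  emit 'e', narrow to [22/25, 114/125)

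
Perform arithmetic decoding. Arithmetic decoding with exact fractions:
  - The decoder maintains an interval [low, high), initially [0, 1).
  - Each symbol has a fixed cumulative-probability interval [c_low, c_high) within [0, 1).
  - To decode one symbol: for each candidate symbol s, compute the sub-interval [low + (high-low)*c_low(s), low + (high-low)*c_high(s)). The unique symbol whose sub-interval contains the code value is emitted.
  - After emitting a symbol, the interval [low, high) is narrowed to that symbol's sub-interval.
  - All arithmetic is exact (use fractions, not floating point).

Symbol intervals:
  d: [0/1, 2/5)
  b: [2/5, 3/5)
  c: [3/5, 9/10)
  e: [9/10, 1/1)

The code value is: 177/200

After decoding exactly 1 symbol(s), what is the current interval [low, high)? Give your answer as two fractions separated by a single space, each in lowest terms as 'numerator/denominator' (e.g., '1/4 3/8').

Step 1: interval [0/1, 1/1), width = 1/1 - 0/1 = 1/1
  'd': [0/1 + 1/1*0/1, 0/1 + 1/1*2/5) = [0/1, 2/5)
  'b': [0/1 + 1/1*2/5, 0/1 + 1/1*3/5) = [2/5, 3/5)
  'c': [0/1 + 1/1*3/5, 0/1 + 1/1*9/10) = [3/5, 9/10) <- contains code 177/200
  'e': [0/1 + 1/1*9/10, 0/1 + 1/1*1/1) = [9/10, 1/1)
  emit 'c', narrow to [3/5, 9/10)

Answer: 3/5 9/10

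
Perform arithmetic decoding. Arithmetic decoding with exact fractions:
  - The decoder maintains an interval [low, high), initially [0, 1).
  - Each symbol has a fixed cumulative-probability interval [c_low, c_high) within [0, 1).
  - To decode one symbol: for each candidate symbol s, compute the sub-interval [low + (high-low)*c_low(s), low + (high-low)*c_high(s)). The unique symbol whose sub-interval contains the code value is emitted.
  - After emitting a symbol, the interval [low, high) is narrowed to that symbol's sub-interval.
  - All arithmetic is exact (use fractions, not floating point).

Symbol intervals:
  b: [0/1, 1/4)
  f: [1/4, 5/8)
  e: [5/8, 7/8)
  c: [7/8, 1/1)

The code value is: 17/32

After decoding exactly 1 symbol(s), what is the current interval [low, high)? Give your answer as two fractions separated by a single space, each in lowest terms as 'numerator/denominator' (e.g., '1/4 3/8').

Step 1: interval [0/1, 1/1), width = 1/1 - 0/1 = 1/1
  'b': [0/1 + 1/1*0/1, 0/1 + 1/1*1/4) = [0/1, 1/4)
  'f': [0/1 + 1/1*1/4, 0/1 + 1/1*5/8) = [1/4, 5/8) <- contains code 17/32
  'e': [0/1 + 1/1*5/8, 0/1 + 1/1*7/8) = [5/8, 7/8)
  'c': [0/1 + 1/1*7/8, 0/1 + 1/1*1/1) = [7/8, 1/1)
  emit 'f', narrow to [1/4, 5/8)

Answer: 1/4 5/8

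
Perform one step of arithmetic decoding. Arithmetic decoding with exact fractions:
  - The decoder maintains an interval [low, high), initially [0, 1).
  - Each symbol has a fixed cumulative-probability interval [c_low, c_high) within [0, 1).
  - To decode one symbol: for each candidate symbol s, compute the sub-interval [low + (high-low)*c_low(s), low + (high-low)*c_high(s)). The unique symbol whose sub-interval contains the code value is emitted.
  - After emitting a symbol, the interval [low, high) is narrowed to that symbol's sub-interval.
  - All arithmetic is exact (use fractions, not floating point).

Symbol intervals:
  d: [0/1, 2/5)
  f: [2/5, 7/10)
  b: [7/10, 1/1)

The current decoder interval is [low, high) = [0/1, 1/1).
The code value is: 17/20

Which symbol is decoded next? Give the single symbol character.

Answer: b

Derivation:
Interval width = high − low = 1/1 − 0/1 = 1/1
Scaled code = (code − low) / width = (17/20 − 0/1) / 1/1 = 17/20
  d: [0/1, 2/5) 
  f: [2/5, 7/10) 
  b: [7/10, 1/1) ← scaled code falls here ✓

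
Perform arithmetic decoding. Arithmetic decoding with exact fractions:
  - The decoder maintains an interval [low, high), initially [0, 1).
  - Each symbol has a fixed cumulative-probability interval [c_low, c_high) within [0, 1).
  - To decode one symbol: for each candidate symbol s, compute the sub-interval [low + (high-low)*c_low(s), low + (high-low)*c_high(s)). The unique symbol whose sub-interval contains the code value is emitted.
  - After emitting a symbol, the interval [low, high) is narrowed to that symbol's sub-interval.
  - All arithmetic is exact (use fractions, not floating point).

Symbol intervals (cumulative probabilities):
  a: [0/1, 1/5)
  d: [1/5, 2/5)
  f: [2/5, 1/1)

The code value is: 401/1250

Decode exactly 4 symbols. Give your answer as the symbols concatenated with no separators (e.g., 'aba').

Answer: dfdf

Derivation:
Step 1: interval [0/1, 1/1), width = 1/1 - 0/1 = 1/1
  'a': [0/1 + 1/1*0/1, 0/1 + 1/1*1/5) = [0/1, 1/5)
  'd': [0/1 + 1/1*1/5, 0/1 + 1/1*2/5) = [1/5, 2/5) <- contains code 401/1250
  'f': [0/1 + 1/1*2/5, 0/1 + 1/1*1/1) = [2/5, 1/1)
  emit 'd', narrow to [1/5, 2/5)
Step 2: interval [1/5, 2/5), width = 2/5 - 1/5 = 1/5
  'a': [1/5 + 1/5*0/1, 1/5 + 1/5*1/5) = [1/5, 6/25)
  'd': [1/5 + 1/5*1/5, 1/5 + 1/5*2/5) = [6/25, 7/25)
  'f': [1/5 + 1/5*2/5, 1/5 + 1/5*1/1) = [7/25, 2/5) <- contains code 401/1250
  emit 'f', narrow to [7/25, 2/5)
Step 3: interval [7/25, 2/5), width = 2/5 - 7/25 = 3/25
  'a': [7/25 + 3/25*0/1, 7/25 + 3/25*1/5) = [7/25, 38/125)
  'd': [7/25 + 3/25*1/5, 7/25 + 3/25*2/5) = [38/125, 41/125) <- contains code 401/1250
  'f': [7/25 + 3/25*2/5, 7/25 + 3/25*1/1) = [41/125, 2/5)
  emit 'd', narrow to [38/125, 41/125)
Step 4: interval [38/125, 41/125), width = 41/125 - 38/125 = 3/125
  'a': [38/125 + 3/125*0/1, 38/125 + 3/125*1/5) = [38/125, 193/625)
  'd': [38/125 + 3/125*1/5, 38/125 + 3/125*2/5) = [193/625, 196/625)
  'f': [38/125 + 3/125*2/5, 38/125 + 3/125*1/1) = [196/625, 41/125) <- contains code 401/1250
  emit 'f', narrow to [196/625, 41/125)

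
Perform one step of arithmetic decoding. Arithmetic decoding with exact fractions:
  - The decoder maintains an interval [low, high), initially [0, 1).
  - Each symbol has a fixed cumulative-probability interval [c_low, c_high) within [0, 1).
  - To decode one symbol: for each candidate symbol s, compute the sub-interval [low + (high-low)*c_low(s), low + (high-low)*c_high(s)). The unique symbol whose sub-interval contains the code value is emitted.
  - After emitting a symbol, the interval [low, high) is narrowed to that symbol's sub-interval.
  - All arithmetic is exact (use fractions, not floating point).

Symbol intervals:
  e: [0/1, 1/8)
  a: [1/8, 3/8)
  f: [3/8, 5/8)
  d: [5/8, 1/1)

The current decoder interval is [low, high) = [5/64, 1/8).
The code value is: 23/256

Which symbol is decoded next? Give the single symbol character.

Interval width = high − low = 1/8 − 5/64 = 3/64
Scaled code = (code − low) / width = (23/256 − 5/64) / 3/64 = 1/4
  e: [0/1, 1/8) 
  a: [1/8, 3/8) ← scaled code falls here ✓
  f: [3/8, 5/8) 
  d: [5/8, 1/1) 

Answer: a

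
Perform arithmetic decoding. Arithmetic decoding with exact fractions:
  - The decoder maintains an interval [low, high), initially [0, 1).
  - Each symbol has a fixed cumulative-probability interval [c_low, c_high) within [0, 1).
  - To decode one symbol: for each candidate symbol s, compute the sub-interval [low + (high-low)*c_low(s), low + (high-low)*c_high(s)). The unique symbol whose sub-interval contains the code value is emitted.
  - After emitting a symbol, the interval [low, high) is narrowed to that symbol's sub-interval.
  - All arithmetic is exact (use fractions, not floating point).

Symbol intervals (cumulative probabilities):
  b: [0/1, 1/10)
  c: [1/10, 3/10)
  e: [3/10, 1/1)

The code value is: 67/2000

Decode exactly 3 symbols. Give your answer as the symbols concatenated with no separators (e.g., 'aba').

Step 1: interval [0/1, 1/1), width = 1/1 - 0/1 = 1/1
  'b': [0/1 + 1/1*0/1, 0/1 + 1/1*1/10) = [0/1, 1/10) <- contains code 67/2000
  'c': [0/1 + 1/1*1/10, 0/1 + 1/1*3/10) = [1/10, 3/10)
  'e': [0/1 + 1/1*3/10, 0/1 + 1/1*1/1) = [3/10, 1/1)
  emit 'b', narrow to [0/1, 1/10)
Step 2: interval [0/1, 1/10), width = 1/10 - 0/1 = 1/10
  'b': [0/1 + 1/10*0/1, 0/1 + 1/10*1/10) = [0/1, 1/100)
  'c': [0/1 + 1/10*1/10, 0/1 + 1/10*3/10) = [1/100, 3/100)
  'e': [0/1 + 1/10*3/10, 0/1 + 1/10*1/1) = [3/100, 1/10) <- contains code 67/2000
  emit 'e', narrow to [3/100, 1/10)
Step 3: interval [3/100, 1/10), width = 1/10 - 3/100 = 7/100
  'b': [3/100 + 7/100*0/1, 3/100 + 7/100*1/10) = [3/100, 37/1000) <- contains code 67/2000
  'c': [3/100 + 7/100*1/10, 3/100 + 7/100*3/10) = [37/1000, 51/1000)
  'e': [3/100 + 7/100*3/10, 3/100 + 7/100*1/1) = [51/1000, 1/10)
  emit 'b', narrow to [3/100, 37/1000)

Answer: beb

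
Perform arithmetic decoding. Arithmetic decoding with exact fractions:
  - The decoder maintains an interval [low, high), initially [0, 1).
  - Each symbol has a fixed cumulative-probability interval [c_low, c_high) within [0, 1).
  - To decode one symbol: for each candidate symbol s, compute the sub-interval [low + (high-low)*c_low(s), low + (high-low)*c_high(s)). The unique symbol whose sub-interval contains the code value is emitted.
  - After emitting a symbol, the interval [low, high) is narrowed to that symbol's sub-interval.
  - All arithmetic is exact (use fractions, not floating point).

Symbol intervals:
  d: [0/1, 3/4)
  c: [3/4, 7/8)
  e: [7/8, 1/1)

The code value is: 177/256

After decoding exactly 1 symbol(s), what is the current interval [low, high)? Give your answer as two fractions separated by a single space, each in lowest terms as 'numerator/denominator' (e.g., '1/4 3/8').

Answer: 0/1 3/4

Derivation:
Step 1: interval [0/1, 1/1), width = 1/1 - 0/1 = 1/1
  'd': [0/1 + 1/1*0/1, 0/1 + 1/1*3/4) = [0/1, 3/4) <- contains code 177/256
  'c': [0/1 + 1/1*3/4, 0/1 + 1/1*7/8) = [3/4, 7/8)
  'e': [0/1 + 1/1*7/8, 0/1 + 1/1*1/1) = [7/8, 1/1)
  emit 'd', narrow to [0/1, 3/4)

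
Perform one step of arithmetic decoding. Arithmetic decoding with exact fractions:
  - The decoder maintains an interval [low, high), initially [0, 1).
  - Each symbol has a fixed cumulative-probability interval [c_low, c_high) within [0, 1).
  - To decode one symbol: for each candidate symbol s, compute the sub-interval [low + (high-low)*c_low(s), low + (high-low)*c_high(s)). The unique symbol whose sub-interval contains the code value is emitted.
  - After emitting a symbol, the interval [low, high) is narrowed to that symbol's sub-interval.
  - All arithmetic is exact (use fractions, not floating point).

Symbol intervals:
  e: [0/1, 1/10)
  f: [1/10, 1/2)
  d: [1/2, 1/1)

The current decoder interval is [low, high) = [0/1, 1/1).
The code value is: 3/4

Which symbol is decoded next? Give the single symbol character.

Answer: d

Derivation:
Interval width = high − low = 1/1 − 0/1 = 1/1
Scaled code = (code − low) / width = (3/4 − 0/1) / 1/1 = 3/4
  e: [0/1, 1/10) 
  f: [1/10, 1/2) 
  d: [1/2, 1/1) ← scaled code falls here ✓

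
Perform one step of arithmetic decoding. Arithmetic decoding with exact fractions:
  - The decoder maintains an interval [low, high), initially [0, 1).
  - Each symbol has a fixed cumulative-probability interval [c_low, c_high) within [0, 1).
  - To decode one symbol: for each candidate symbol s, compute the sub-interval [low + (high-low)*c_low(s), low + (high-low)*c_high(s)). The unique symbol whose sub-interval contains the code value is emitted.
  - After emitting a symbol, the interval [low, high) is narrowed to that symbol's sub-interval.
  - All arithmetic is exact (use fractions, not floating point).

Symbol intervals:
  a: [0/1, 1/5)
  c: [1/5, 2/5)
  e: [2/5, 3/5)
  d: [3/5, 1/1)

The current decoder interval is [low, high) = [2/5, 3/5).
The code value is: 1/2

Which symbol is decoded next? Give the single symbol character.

Answer: e

Derivation:
Interval width = high − low = 3/5 − 2/5 = 1/5
Scaled code = (code − low) / width = (1/2 − 2/5) / 1/5 = 1/2
  a: [0/1, 1/5) 
  c: [1/5, 2/5) 
  e: [2/5, 3/5) ← scaled code falls here ✓
  d: [3/5, 1/1) 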